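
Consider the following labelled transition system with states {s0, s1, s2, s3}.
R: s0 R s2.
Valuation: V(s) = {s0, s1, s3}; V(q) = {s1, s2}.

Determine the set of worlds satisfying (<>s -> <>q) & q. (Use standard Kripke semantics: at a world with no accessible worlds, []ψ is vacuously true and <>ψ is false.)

Let φ = (<>s -> <>q) & q. Evaluate φ at each world:
  s0 (successors {s2}): φ is false.
  s1 (successors ∅): φ is true.
  s2 (successors ∅): φ is true.
  s3 (successors ∅): φ is false.
For instance, at s0:
  At s0: <>s -> <>q is true, q is false, so (<>s -> <>q) & q is false.
    At s0: <>s is false, <>q is true, so <>s -> <>q is true.
      At s0: <>s requires s at some successor in {s2}.
        At s2: s is false.
      So <>s is false at s0.
      At s0: <>q requires q at some successor in {s2}.
        q holds at s2, so <>q is true at s0.
Satisfying worlds: {s1, s2}

s1, s2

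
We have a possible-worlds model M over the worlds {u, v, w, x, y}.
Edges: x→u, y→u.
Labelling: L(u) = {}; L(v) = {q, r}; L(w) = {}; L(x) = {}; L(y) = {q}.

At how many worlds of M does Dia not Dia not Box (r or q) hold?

Recall that Box ψ holds at a world iff ψ holds at every accessible world, and Dia ψ holds iff ψ holds at some accessible world.
Let φ = Dia not Dia not Box (r or q). Evaluate φ at each world:
  u (successors ∅): φ is false.
  v (successors ∅): φ is false.
  w (successors ∅): φ is false.
  x (successors {u}): φ is true.
  y (successors {u}): φ is true.
For instance, at y:
  At y: Dia not Dia not Box (r or q) requires not Dia not Box (r or q) at some successor in {u}.
    not Dia not Box (r or q) holds at u, so Dia not Dia not Box (r or q) is true at y.
      At u: Dia not Box (r or q) is false, so not Dia not Box (r or q) is true.
Satisfying worlds: {x, y}

2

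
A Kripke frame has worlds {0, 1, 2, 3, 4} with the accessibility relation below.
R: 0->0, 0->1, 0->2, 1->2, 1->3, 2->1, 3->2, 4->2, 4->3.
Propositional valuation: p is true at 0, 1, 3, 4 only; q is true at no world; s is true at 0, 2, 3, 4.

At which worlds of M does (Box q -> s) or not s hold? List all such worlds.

0, 1, 2, 3, 4

Let φ = (Box q -> s) or not s. Evaluate φ at each world:
  0 (successors {0, 1, 2}): φ is true.
  1 (successors {2, 3}): φ is true.
  2 (successors {1}): φ is true.
  3 (successors {2}): φ is true.
  4 (successors {2, 3}): φ is true.
For instance, at 1:
  At 1: Box q -> s is true, not s is true, so (Box q -> s) or not s is true.
    At 1: Box q is false, s is false, so Box q -> s is true.
      At 1: Box q requires q at every successor {2, 3}.
        q fails at 2, so Box q is false at 1.
Satisfying worlds: {0, 1, 2, 3, 4}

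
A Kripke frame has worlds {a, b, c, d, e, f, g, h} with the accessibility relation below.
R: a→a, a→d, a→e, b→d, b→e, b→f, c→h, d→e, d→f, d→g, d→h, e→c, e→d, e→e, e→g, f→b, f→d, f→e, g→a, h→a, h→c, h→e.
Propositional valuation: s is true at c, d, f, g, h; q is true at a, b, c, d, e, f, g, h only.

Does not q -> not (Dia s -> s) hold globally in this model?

Recall that Dia ψ holds at a world iff ψ holds at some accessible world.
Let φ = not q -> not (Dia s -> s). Evaluate φ at each world:
  a (successors {a, d, e}): φ is true.
  b (successors {d, e, f}): φ is true.
  c (successors {h}): φ is true.
  d (successors {e, f, g, h}): φ is true.
  e (successors {c, d, e, g}): φ is true.
  f (successors {b, d, e}): φ is true.
  g (successors {a}): φ is true.
  h (successors {a, c, e}): φ is true.
For instance, at e:
  At e: not q is false, not (Dia s -> s) is true, so not q -> not (Dia s -> s) is true.
    At e: Dia s -> s is false, so not (Dia s -> s) is true.
      At e: Dia s is true, s is false, so Dia s -> s is false.

Yes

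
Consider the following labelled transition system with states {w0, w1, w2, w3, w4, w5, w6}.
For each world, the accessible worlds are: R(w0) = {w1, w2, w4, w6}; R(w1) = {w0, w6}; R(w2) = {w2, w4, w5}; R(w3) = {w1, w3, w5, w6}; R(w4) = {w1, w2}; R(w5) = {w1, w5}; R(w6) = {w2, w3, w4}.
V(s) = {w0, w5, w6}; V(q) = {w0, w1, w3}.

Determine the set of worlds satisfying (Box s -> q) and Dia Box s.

Let φ = (Box s -> q) and Dia Box s. Evaluate φ at each world:
  w0 (successors {w1, w2, w4, w6}): φ is true.
  w1 (successors {w0, w6}): φ is false.
  w2 (successors {w2, w4, w5}): φ is false.
  w3 (successors {w1, w3, w5, w6}): φ is true.
  w4 (successors {w1, w2}): φ is true.
  w5 (successors {w1, w5}): φ is true.
  w6 (successors {w2, w3, w4}): φ is false.
For instance, at w0:
  At w0: Box s -> q is true, Dia Box s is true, so (Box s -> q) and Dia Box s is true.
    At w0: Box s is false, q is true, so Box s -> q is true.
      At w0: Box s requires s at every successor {w1, w2, w4, w6}.
        s fails at w1, so Box s is false at w0.
    At w0: Dia Box s requires Box s at some successor in {w1, w2, w4, w6}.
      Box s holds at w1, so Dia Box s is true at w0.
Satisfying worlds: {w0, w3, w4, w5}

w0, w3, w4, w5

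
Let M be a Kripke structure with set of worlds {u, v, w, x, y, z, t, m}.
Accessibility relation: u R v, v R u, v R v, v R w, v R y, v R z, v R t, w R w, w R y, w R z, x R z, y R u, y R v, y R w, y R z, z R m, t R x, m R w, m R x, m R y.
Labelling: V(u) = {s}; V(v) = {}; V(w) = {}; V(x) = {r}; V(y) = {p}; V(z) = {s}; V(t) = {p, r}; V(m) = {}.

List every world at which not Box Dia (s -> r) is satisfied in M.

t, m

Recall that Box ψ holds at a world iff ψ holds at every accessible world, and Dia ψ holds iff ψ holds at some accessible world.
Let φ = not Box Dia (s -> r). Evaluate φ at each world:
  u (successors {v}): φ is false.
  v (successors {u, v, w, y, z, t}): φ is false.
  w (successors {w, y, z}): φ is false.
  x (successors {z}): φ is false.
  y (successors {u, v, w, z}): φ is false.
  z (successors {m}): φ is false.
  t (successors {x}): φ is true.
  m (successors {w, x, y}): φ is true.
For instance, at x:
  At x: Box Dia (s -> r) is true, so not Box Dia (s -> r) is false.
    At x: Box Dia (s -> r) requires Dia (s -> r) at every successor {z}.
      At z: Dia (s -> r) is true.
    So Box Dia (s -> r) is true at x.
Satisfying worlds: {t, m}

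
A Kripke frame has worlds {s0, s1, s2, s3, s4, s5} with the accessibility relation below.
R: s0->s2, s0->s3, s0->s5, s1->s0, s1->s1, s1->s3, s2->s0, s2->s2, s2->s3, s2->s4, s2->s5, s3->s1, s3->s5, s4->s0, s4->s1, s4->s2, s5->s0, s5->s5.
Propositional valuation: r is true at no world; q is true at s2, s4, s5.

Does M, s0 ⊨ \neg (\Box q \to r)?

At s0: \Box q \to r is true, so \neg (\Box q \to r) is false.
  At s0: \Box q is false, r is false, so \Box q \to r is true.
    At s0: \Box q requires q at every successor {s2, s3, s5}.
      q fails at s3, so \Box q is false at s0.

No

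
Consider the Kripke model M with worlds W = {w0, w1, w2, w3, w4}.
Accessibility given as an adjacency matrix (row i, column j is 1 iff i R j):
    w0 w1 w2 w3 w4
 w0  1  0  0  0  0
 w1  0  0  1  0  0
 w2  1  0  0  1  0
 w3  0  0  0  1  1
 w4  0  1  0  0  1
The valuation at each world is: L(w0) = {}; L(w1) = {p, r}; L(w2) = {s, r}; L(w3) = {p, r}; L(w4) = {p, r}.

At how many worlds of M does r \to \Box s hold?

2

Let φ = r \to \Box s. Evaluate φ at each world:
  w0 (successors {w0}): φ is true.
  w1 (successors {w2}): φ is true.
  w2 (successors {w0, w3}): φ is false.
  w3 (successors {w3, w4}): φ is false.
  w4 (successors {w1, w4}): φ is false.
For instance, at w3:
  At w3: r is true, \Box s is false, so r \to \Box s is false.
    At w3: \Box s requires s at every successor {w3, w4}.
      s fails at w3, so \Box s is false at w3.
Satisfying worlds: {w0, w1}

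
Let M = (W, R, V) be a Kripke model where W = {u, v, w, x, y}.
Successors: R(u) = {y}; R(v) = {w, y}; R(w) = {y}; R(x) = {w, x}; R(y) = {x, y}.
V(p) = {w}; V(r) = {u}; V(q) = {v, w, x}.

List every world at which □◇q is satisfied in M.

Recall that □ψ holds at a world iff ψ holds at every accessible world, and ◇ψ holds iff ψ holds at some accessible world.
Let φ = □◇q. Evaluate φ at each world:
  u (successors {y}): φ is true.
  v (successors {w, y}): φ is false.
  w (successors {y}): φ is true.
  x (successors {w, x}): φ is false.
  y (successors {x, y}): φ is true.
For instance, at w:
  At w: □◇q requires ◇q at every successor {y}.
      At y: ◇q requires q at some successor in {x, y}.
        q holds at x, so ◇q is true at y.
  So □◇q is true at w.
Satisfying worlds: {u, w, y}

u, w, y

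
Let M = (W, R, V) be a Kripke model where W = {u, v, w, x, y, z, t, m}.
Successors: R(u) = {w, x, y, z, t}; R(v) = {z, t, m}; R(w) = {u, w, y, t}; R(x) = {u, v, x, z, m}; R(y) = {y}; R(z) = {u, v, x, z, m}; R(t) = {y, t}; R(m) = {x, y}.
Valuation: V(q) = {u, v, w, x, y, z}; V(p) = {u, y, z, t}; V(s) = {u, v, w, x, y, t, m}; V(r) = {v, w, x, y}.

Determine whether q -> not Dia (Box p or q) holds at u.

No

At u: q is true, not Dia (Box p or q) is false, so q -> not Dia (Box p or q) is false.
  At u: Dia (Box p or q) is true, so not Dia (Box p or q) is false.
    At u: Dia (Box p or q) requires Box p or q at some successor in {w, x, y, z, t}.
      Box p or q holds at w, so Dia (Box p or q) is true at u.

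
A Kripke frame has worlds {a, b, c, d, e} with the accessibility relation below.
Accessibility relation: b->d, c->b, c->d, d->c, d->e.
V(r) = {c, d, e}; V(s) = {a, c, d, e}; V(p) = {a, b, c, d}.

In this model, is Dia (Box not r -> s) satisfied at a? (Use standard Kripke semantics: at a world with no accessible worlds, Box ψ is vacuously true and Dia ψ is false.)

Recall that Box ψ holds at a world iff ψ holds at every accessible world, and Dia ψ holds iff ψ holds at some accessible world.
At a: no accessible worlds, so Dia (Box not r -> s) is false.

No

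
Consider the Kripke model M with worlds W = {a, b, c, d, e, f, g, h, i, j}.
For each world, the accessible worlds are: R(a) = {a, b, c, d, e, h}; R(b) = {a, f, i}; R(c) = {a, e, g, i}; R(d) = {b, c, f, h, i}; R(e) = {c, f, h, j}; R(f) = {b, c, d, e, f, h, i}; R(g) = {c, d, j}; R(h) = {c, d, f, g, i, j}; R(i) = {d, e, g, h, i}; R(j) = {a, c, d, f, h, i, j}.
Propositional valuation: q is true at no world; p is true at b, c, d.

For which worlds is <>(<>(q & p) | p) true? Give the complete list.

Let φ = <>(<>(q & p) | p). Evaluate φ at each world:
  a (successors {a, b, c, d, e, h}): φ is true.
  b (successors {a, f, i}): φ is false.
  c (successors {a, e, g, i}): φ is false.
  d (successors {b, c, f, h, i}): φ is true.
  e (successors {c, f, h, j}): φ is true.
  f (successors {b, c, d, e, f, h, i}): φ is true.
  g (successors {c, d, j}): φ is true.
  h (successors {c, d, f, g, i, j}): φ is true.
  i (successors {d, e, g, h, i}): φ is true.
  j (successors {a, c, d, f, h, i, j}): φ is true.
For instance, at i:
  At i: <>(<>(q & p) | p) requires <>(q & p) | p at some successor in {d, e, g, h, i}.
    <>(q & p) | p holds at d, so <>(<>(q & p) | p) is true at i.
      At d: <>(q & p) is false, p is true, so <>(q & p) | p is true.
Satisfying worlds: {a, d, e, f, g, h, i, j}

a, d, e, f, g, h, i, j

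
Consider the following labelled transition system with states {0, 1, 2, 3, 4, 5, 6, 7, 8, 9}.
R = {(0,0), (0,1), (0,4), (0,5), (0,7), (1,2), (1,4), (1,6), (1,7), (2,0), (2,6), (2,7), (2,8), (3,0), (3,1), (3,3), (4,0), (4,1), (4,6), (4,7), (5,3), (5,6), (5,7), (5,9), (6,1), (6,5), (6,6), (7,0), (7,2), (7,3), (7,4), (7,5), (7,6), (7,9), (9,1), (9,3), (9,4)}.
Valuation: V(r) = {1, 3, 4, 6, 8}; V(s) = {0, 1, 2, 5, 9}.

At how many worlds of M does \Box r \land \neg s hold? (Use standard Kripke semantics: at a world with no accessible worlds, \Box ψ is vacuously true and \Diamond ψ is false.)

1

Recall that \Box ψ holds at a world iff ψ holds at every accessible world, and \Diamond ψ holds iff ψ holds at some accessible world.
Let φ = \Box r \land \neg s. Evaluate φ at each world:
  0 (successors {0, 1, 4, 5, 7}): φ is false.
  1 (successors {2, 4, 6, 7}): φ is false.
  2 (successors {0, 6, 7, 8}): φ is false.
  3 (successors {0, 1, 3}): φ is false.
  4 (successors {0, 1, 6, 7}): φ is false.
  5 (successors {3, 6, 7, 9}): φ is false.
  6 (successors {1, 5, 6}): φ is false.
  7 (successors {0, 2, 3, 4, 5, 6, 9}): φ is false.
  8 (successors ∅): φ is true.
  9 (successors {1, 3, 4}): φ is false.
For instance, at 1:
  At 1: \Box r is false, \neg s is false, so \Box r \land \neg s is false.
    At 1: \Box r requires r at every successor {2, 4, 6, 7}.
      r fails at 2, so \Box r is false at 1.
Satisfying worlds: {8}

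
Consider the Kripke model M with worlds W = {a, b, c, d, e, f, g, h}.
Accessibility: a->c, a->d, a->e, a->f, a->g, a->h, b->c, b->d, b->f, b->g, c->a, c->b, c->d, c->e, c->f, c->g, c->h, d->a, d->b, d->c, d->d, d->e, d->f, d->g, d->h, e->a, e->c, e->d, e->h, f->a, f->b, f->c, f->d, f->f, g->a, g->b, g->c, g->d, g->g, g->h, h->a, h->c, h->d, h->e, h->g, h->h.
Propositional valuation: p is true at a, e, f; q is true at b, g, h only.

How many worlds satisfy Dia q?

8

Recall that Dia ψ holds at a world iff ψ holds at some accessible world.
Let φ = Dia q. Evaluate φ at each world:
  a (successors {c, d, e, f, g, h}): φ is true.
  b (successors {c, d, f, g}): φ is true.
  c (successors {a, b, d, e, f, g, h}): φ is true.
  d (successors {a, b, c, d, e, f, g, h}): φ is true.
  e (successors {a, c, d, h}): φ is true.
  f (successors {a, b, c, d, f}): φ is true.
  g (successors {a, b, c, d, g, h}): φ is true.
  h (successors {a, c, d, e, g, h}): φ is true.
For instance, at f:
  At f: Dia q requires q at some successor in {a, b, c, d, f}.
    q holds at b, so Dia q is true at f.
Satisfying worlds: {a, b, c, d, e, f, g, h}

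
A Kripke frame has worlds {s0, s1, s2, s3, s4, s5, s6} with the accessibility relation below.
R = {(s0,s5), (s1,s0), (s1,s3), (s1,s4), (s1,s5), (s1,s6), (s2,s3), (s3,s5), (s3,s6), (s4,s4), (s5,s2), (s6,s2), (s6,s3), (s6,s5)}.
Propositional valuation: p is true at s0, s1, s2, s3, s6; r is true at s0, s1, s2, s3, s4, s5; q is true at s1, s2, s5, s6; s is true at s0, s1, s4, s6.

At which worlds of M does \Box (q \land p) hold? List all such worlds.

Let φ = \Box (q \land p). Evaluate φ at each world:
  s0 (successors {s5}): φ is false.
  s1 (successors {s0, s3, s4, s5, s6}): φ is false.
  s2 (successors {s3}): φ is false.
  s3 (successors {s5, s6}): φ is false.
  s4 (successors {s4}): φ is false.
  s5 (successors {s2}): φ is true.
  s6 (successors {s2, s3, s5}): φ is false.
For instance, at s3:
  At s3: \Box (q \land p) requires q \land p at every successor {s5, s6}.
    q \land p fails at s5, so \Box (q \land p) is false at s3.
Satisfying worlds: {s5}

s5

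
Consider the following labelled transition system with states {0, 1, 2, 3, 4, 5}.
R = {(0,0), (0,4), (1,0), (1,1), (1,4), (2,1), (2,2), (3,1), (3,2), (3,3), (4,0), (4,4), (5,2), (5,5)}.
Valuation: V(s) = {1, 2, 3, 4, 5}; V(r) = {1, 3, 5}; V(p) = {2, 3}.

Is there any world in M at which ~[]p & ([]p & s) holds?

Recall that []ψ holds at a world iff ψ holds at every accessible world, and <>ψ holds iff ψ holds at some accessible world.
Let φ = ~[]p & ([]p & s). Evaluate φ at each world:
  0 (successors {0, 4}): φ is false.
  1 (successors {0, 1, 4}): φ is false.
  2 (successors {1, 2}): φ is false.
  3 (successors {1, 2, 3}): φ is false.
  4 (successors {0, 4}): φ is false.
  5 (successors {2, 5}): φ is false.
For instance, at 3:
  At 3: ~[]p is true, []p & s is false, so ~[]p & ([]p & s) is false.
    At 3: []p is false, so ~[]p is true.
      At 3: []p requires p at every successor {1, 2, 3}.
        p fails at 1, so []p is false at 3.
    At 3: []p is false, s is true, so []p & s is false.
      At 3: []p requires p at every successor {1, 2, 3}.
        p fails at 1, so []p is false at 3.

No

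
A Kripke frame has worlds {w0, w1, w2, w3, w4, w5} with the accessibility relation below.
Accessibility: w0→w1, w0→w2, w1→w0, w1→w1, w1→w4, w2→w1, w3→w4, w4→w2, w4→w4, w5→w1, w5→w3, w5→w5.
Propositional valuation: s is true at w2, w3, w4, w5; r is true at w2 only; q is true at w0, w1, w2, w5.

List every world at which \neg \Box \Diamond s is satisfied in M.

w0, w4

Let φ = \neg \Box \Diamond s. Evaluate φ at each world:
  w0 (successors {w1, w2}): φ is true.
  w1 (successors {w0, w1, w4}): φ is false.
  w2 (successors {w1}): φ is false.
  w3 (successors {w4}): φ is false.
  w4 (successors {w2, w4}): φ is true.
  w5 (successors {w1, w3, w5}): φ is false.
For instance, at w0:
  At w0: \Box \Diamond s is false, so \neg \Box \Diamond s is true.
    At w0: \Box \Diamond s requires \Diamond s at every successor {w1, w2}.
      \Diamond s fails at w2, so \Box \Diamond s is false at w0.
Satisfying worlds: {w0, w4}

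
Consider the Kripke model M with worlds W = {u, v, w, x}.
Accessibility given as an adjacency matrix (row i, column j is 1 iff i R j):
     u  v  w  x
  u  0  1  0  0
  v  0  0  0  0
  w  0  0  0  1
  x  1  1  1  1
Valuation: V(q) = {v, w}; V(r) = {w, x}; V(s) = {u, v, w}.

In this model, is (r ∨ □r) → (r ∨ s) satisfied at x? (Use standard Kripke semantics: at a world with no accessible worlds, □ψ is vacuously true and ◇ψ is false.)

Yes

At x: r ∨ □r is true, r ∨ s is true, so (r ∨ □r) → (r ∨ s) is true.
  At x: r is true, □r is false, so r ∨ □r is true.
    At x: □r requires r at every successor {u, v, w, x}.
      r fails at u, so □r is false at x.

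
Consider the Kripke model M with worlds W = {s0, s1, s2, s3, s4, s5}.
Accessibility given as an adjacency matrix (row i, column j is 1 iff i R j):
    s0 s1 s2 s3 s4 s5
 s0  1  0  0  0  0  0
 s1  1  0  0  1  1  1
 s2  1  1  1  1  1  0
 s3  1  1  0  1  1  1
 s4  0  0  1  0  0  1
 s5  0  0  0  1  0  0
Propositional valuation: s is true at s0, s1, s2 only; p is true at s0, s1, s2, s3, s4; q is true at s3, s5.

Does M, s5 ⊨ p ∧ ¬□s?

Recall that □ψ holds at a world iff ψ holds at every accessible world, and ◇ψ holds iff ψ holds at some accessible world.
At s5: p is false, ¬□s is true, so p ∧ ¬□s is false.
  At s5: □s is false, so ¬□s is true.
    At s5: □s requires s at every successor {s3}.
      s fails at s3, so □s is false at s5.

No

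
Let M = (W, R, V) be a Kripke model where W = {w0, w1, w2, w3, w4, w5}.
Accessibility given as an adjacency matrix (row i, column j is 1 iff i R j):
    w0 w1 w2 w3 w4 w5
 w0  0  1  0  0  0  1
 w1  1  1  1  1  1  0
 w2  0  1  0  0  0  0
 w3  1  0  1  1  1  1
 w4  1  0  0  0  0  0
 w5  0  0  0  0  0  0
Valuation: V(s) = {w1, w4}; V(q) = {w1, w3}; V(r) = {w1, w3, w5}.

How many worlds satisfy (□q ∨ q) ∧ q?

Let φ = (□q ∨ q) ∧ q. Evaluate φ at each world:
  w0 (successors {w1, w5}): φ is false.
  w1 (successors {w0, w1, w2, w3, w4}): φ is true.
  w2 (successors {w1}): φ is false.
  w3 (successors {w0, w2, w3, w4, w5}): φ is true.
  w4 (successors {w0}): φ is false.
  w5 (successors ∅): φ is false.
For instance, at w4:
  At w4: □q ∨ q is false, q is false, so (□q ∨ q) ∧ q is false.
    At w4: □q is false, q is false, so □q ∨ q is false.
      At w4: □q requires q at every successor {w0}.
        q fails at w0, so □q is false at w4.
Satisfying worlds: {w1, w3}

2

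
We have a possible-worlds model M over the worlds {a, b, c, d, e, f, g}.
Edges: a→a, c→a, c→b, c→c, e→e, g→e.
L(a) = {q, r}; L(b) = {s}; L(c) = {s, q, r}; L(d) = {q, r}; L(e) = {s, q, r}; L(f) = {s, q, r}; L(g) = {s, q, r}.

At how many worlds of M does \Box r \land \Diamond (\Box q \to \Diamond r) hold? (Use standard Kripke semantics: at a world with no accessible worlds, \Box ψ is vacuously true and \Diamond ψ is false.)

Let φ = \Box r \land \Diamond (\Box q \to \Diamond r). Evaluate φ at each world:
  a (successors {a}): φ is true.
  b (successors ∅): φ is false.
  c (successors {a, b, c}): φ is false.
  d (successors ∅): φ is false.
  e (successors {e}): φ is true.
  f (successors ∅): φ is false.
  g (successors {e}): φ is true.
For instance, at g:
  At g: \Box r is true, \Diamond (\Box q \to \Diamond r) is true, so \Box r \land \Diamond (\Box q \to \Diamond r) is true.
    At g: \Box r requires r at every successor {e}.
      At e: r is true.
    So \Box r is true at g.
    At g: \Diamond (\Box q \to \Diamond r) requires \Box q \to \Diamond r at some successor in {e}.
      \Box q \to \Diamond r holds at e, so \Diamond (\Box q \to \Diamond r) is true at g.
Satisfying worlds: {a, e, g}

3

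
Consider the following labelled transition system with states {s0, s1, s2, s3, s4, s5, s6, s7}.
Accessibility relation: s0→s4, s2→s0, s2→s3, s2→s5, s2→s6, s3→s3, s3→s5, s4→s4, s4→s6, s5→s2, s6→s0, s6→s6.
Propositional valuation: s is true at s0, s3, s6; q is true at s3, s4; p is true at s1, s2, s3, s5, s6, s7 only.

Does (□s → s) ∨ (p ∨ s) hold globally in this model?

Recall that □ψ holds at a world iff ψ holds at every accessible world, and ◇ψ holds iff ψ holds at some accessible world.
Let φ = (□s → s) ∨ (p ∨ s). Evaluate φ at each world:
  s0 (successors {s4}): φ is true.
  s1 (successors ∅): φ is true.
  s2 (successors {s0, s3, s5, s6}): φ is true.
  s3 (successors {s3, s5}): φ is true.
  s4 (successors {s4, s6}): φ is true.
  s5 (successors {s2}): φ is true.
  s6 (successors {s0, s6}): φ is true.
  s7 (successors ∅): φ is true.
For instance, at s6:
  At s6: □s → s is true, p ∨ s is true, so (□s → s) ∨ (p ∨ s) is true.
    At s6: □s is true, s is true, so □s → s is true.
      At s6: □s requires s at every successor {s0, s6}.
        At s0: s is true.
        At s6: s is true.
      So □s is true at s6.

Yes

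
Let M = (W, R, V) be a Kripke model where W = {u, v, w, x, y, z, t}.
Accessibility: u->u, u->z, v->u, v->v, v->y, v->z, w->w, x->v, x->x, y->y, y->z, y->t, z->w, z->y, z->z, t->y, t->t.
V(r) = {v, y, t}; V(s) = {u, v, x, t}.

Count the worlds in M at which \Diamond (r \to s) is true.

Recall that \Diamond ψ holds at a world iff ψ holds at some accessible world.
Let φ = \Diamond (r \to s). Evaluate φ at each world:
  u (successors {u, z}): φ is true.
  v (successors {u, v, y, z}): φ is true.
  w (successors {w}): φ is true.
  x (successors {v, x}): φ is true.
  y (successors {y, z, t}): φ is true.
  z (successors {w, y, z}): φ is true.
  t (successors {y, t}): φ is true.
For instance, at t:
  At t: \Diamond (r \to s) requires r \to s at some successor in {y, t}.
    r \to s holds at t, so \Diamond (r \to s) is true at t.
Satisfying worlds: {u, v, w, x, y, z, t}

7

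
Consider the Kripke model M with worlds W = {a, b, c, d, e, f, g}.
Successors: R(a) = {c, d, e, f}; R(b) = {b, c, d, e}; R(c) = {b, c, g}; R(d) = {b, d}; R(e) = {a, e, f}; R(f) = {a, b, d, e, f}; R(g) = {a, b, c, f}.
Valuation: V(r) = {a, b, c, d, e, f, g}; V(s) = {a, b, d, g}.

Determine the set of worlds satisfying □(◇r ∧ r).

a, b, c, d, e, f, g

Let φ = □(◇r ∧ r). Evaluate φ at each world:
  a (successors {c, d, e, f}): φ is true.
  b (successors {b, c, d, e}): φ is true.
  c (successors {b, c, g}): φ is true.
  d (successors {b, d}): φ is true.
  e (successors {a, e, f}): φ is true.
  f (successors {a, b, d, e, f}): φ is true.
  g (successors {a, b, c, f}): φ is true.
For instance, at f:
  At f: □(◇r ∧ r) requires ◇r ∧ r at every successor {a, b, d, e, f}.
    At a: ◇r ∧ r is true.
    At b: ◇r ∧ r is true.
    At d: ◇r ∧ r is true.
    At e: ◇r ∧ r is true.
    At f: ◇r ∧ r is true.
  So □(◇r ∧ r) is true at f.
Satisfying worlds: {a, b, c, d, e, f, g}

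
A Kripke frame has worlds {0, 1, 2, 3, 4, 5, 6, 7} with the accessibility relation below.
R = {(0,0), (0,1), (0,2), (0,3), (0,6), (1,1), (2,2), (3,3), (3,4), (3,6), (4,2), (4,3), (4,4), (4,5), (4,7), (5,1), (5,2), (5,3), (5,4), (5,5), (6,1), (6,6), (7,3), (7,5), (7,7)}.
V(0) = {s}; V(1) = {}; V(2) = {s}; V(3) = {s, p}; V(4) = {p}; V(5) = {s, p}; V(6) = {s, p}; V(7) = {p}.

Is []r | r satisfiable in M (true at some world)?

No

Recall that []ψ holds at a world iff ψ holds at every accessible world, and <>ψ holds iff ψ holds at some accessible world.
Let φ = []r | r. Evaluate φ at each world:
  0 (successors {0, 1, 2, 3, 6}): φ is false.
  1 (successors {1}): φ is false.
  2 (successors {2}): φ is false.
  3 (successors {3, 4, 6}): φ is false.
  4 (successors {2, 3, 4, 5, 7}): φ is false.
  5 (successors {1, 2, 3, 4, 5}): φ is false.
  6 (successors {1, 6}): φ is false.
  7 (successors {3, 5, 7}): φ is false.
For instance, at 7:
  At 7: []r is false, r is false, so []r | r is false.
    At 7: []r requires r at every successor {3, 5, 7}.
      r fails at 3, so []r is false at 7.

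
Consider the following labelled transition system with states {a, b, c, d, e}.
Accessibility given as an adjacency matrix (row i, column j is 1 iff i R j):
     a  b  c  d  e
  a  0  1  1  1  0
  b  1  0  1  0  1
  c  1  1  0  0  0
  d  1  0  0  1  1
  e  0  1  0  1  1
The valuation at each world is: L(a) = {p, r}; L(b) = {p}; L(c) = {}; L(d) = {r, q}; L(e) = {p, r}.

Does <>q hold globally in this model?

Let φ = <>q. Evaluate φ at each world:
  a (successors {b, c, d}): φ is true.
  b (successors {a, c, e}): φ is false.
  c (successors {a, b}): φ is false.
  d (successors {a, d, e}): φ is true.
  e (successors {b, d, e}): φ is true.
Detail at b (counterexample):
  At b: <>q requires q at some successor in {a, c, e}.
    At a: q is false.
    At c: q is false.
    At e: q is false.
  So <>q is false at b.

No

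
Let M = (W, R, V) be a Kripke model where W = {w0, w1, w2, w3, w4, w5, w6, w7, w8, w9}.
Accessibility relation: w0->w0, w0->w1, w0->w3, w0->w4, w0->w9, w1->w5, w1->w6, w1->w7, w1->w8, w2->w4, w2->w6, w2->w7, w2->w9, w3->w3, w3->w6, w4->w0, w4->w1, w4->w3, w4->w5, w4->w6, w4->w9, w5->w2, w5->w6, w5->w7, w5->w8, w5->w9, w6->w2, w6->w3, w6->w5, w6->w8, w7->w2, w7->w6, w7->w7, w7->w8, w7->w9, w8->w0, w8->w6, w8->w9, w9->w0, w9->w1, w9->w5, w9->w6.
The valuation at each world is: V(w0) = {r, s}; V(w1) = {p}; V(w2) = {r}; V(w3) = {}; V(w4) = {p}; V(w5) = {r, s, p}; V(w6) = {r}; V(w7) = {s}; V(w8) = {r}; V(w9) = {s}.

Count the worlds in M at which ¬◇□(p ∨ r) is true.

4

Let φ = ¬◇□(p ∨ r). Evaluate φ at each world:
  w0 (successors {w0, w1, w3, w4, w9}): φ is false.
  w1 (successors {w5, w6, w7, w8}): φ is true.
  w2 (successors {w4, w6, w7, w9}): φ is false.
  w3 (successors {w3, w6}): φ is true.
  w4 (successors {w0, w1, w3, w5, w6, w9}): φ is false.
  w5 (successors {w2, w6, w7, w8, w9}): φ is false.
  w6 (successors {w2, w3, w5, w8}): φ is true.
  w7 (successors {w2, w6, w7, w8, w9}): φ is false.
  w8 (successors {w0, w6, w9}): φ is false.
  w9 (successors {w0, w1, w5, w6}): φ is true.
For instance, at w1:
  At w1: ◇□(p ∨ r) is false, so ¬◇□(p ∨ r) is true.
    At w1: ◇□(p ∨ r) requires □(p ∨ r) at some successor in {w5, w6, w7, w8}.
      At w5: □(p ∨ r) is false.
      At w6: □(p ∨ r) is false.
      At w7: □(p ∨ r) is false.
      At w8: □(p ∨ r) is false.
    So ◇□(p ∨ r) is false at w1.
Satisfying worlds: {w1, w3, w6, w9}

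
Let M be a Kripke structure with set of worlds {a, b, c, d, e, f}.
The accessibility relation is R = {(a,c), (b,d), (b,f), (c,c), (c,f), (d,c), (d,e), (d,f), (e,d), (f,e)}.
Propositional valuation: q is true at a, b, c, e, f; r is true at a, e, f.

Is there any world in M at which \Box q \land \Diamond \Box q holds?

Recall that \Box ψ holds at a world iff ψ holds at every accessible world, and \Diamond ψ holds iff ψ holds at some accessible world.
Let φ = \Box q \land \Diamond \Box q. Evaluate φ at each world:
  a (successors {c}): φ is true.
  b (successors {d, f}): φ is false.
  c (successors {c, f}): φ is true.
  d (successors {c, e, f}): φ is true.
  e (successors {d}): φ is false.
  f (successors {e}): φ is false.
Detail at a (witness):
  At a: \Box q is true, \Diamond \Box q is true, so \Box q \land \Diamond \Box q is true.
    At a: \Box q requires q at every successor {c}.
      At c: q is true.
    So \Box q is true at a.
    At a: \Diamond \Box q requires \Box q at some successor in {c}.
      \Box q holds at c, so \Diamond \Box q is true at a.

Yes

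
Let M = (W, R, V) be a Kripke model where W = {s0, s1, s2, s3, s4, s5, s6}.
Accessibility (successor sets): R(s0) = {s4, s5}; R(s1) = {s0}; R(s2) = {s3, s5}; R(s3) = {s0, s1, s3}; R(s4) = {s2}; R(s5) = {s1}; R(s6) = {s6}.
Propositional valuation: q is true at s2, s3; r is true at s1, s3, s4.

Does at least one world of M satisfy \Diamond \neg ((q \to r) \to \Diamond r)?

Let φ = \Diamond \neg ((q \to r) \to \Diamond r). Evaluate φ at each world:
  s0 (successors {s4, s5}): φ is true.
  s1 (successors {s0}): φ is false.
  s2 (successors {s3, s5}): φ is false.
  s3 (successors {s0, s1, s3}): φ is true.
  s4 (successors {s2}): φ is false.
  s5 (successors {s1}): φ is true.
  s6 (successors {s6}): φ is true.
Detail at s0 (witness):
  At s0: \Diamond \neg ((q \to r) \to \Diamond r) requires \neg ((q \to r) \to \Diamond r) at some successor in {s4, s5}.
    \neg ((q \to r) \to \Diamond r) holds at s4, so \Diamond \neg ((q \to r) \to \Diamond r) is true at s0.
      At s4: (q \to r) \to \Diamond r is false, so \neg ((q \to r) \to \Diamond r) is true.

Yes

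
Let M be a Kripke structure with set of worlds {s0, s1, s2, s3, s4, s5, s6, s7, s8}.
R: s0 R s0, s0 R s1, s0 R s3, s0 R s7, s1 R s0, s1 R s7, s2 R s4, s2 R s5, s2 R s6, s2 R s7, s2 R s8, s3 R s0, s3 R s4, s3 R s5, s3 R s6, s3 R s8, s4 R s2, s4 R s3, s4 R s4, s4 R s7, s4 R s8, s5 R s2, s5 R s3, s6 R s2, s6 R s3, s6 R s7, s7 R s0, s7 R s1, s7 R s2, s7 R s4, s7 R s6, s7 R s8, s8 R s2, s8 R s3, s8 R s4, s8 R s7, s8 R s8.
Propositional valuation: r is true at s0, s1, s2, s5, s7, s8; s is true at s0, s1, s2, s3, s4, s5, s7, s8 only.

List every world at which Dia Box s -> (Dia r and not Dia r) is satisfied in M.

Let φ = Dia Box s -> (Dia r and not Dia r). Evaluate φ at each world:
  s0 (successors {s0, s1, s3, s7}): φ is false.
  s1 (successors {s0, s7}): φ is false.
  s2 (successors {s4, s5, s6, s7, s8}): φ is false.
  s3 (successors {s0, s4, s5, s6, s8}): φ is false.
  s4 (successors {s2, s3, s4, s7, s8}): φ is false.
  s5 (successors {s2, s3}): φ is true.
  s6 (successors {s2, s3, s7}): φ is true.
  s7 (successors {s0, s1, s2, s4, s6, s8}): φ is false.
  s8 (successors {s2, s3, s4, s7, s8}): φ is false.
For instance, at s3:
  At s3: Dia Box s is true, Dia r and not Dia r is false, so Dia Box s -> (Dia r and not Dia r) is false.
    At s3: Dia Box s requires Box s at some successor in {s0, s4, s5, s6, s8}.
      Box s holds at s0, so Dia Box s is true at s3.
    At s3: Dia r is true, not Dia r is false, so Dia r and not Dia r is false.
      At s3: Dia r requires r at some successor in {s0, s4, s5, s6, s8}.
        r holds at s0, so Dia r is true at s3.
      At s3: Dia r is true, so not Dia r is false.
Satisfying worlds: {s5, s6}

s5, s6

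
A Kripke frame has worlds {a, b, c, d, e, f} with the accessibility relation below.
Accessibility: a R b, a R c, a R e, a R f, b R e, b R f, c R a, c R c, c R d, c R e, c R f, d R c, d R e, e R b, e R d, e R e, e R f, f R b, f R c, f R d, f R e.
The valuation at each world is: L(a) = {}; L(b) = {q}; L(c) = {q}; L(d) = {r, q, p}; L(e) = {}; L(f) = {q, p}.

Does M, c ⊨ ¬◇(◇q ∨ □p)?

Recall that □ψ holds at a world iff ψ holds at every accessible world, and ◇ψ holds iff ψ holds at some accessible world.
At c: ◇(◇q ∨ □p) is true, so ¬◇(◇q ∨ □p) is false.
  At c: ◇(◇q ∨ □p) requires ◇q ∨ □p at some successor in {a, c, d, e, f}.
    ◇q ∨ □p holds at a, so ◇(◇q ∨ □p) is true at c.
      At a: ◇q is true, □p is false, so ◇q ∨ □p is true.

No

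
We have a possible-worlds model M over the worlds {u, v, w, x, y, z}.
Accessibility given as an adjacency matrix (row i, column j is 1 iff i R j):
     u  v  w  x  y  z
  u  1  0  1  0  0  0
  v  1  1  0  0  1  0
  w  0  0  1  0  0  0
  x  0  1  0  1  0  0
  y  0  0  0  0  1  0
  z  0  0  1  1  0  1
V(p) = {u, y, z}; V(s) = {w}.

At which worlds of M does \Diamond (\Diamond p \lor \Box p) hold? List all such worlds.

u, v, x, y, z

Let φ = \Diamond (\Diamond p \lor \Box p). Evaluate φ at each world:
  u (successors {u, w}): φ is true.
  v (successors {u, v, y}): φ is true.
  w (successors {w}): φ is false.
  x (successors {v, x}): φ is true.
  y (successors {y}): φ is true.
  z (successors {w, x, z}): φ is true.
For instance, at z:
  At z: \Diamond (\Diamond p \lor \Box p) requires \Diamond p \lor \Box p at some successor in {w, x, z}.
    \Diamond p \lor \Box p holds at z, so \Diamond (\Diamond p \lor \Box p) is true at z.
      At z: \Diamond p is true, \Box p is false, so \Diamond p \lor \Box p is true.
Satisfying worlds: {u, v, x, y, z}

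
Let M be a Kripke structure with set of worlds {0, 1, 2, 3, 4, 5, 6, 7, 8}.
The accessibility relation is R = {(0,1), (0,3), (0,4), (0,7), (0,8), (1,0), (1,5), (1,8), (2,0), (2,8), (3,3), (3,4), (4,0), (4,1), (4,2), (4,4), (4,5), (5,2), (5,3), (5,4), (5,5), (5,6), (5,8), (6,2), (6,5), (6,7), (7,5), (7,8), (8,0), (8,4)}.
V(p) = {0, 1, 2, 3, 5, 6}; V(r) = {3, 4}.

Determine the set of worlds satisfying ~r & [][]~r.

none

Recall that []ψ holds at a world iff ψ holds at every accessible world, and <>ψ holds iff ψ holds at some accessible world.
Let φ = ~r & [][]~r. Evaluate φ at each world:
  0 (successors {1, 3, 4, 7, 8}): φ is false.
  1 (successors {0, 5, 8}): φ is false.
  2 (successors {0, 8}): φ is false.
  3 (successors {3, 4}): φ is false.
  4 (successors {0, 1, 2, 4, 5}): φ is false.
  5 (successors {2, 3, 4, 5, 6, 8}): φ is false.
  6 (successors {2, 5, 7}): φ is false.
  7 (successors {5, 8}): φ is false.
  8 (successors {0, 4}): φ is false.
For instance, at 1:
  At 1: ~r is true, [][]~r is false, so ~r & [][]~r is false.
    At 1: [][]~r requires []~r at every successor {0, 5, 8}.
      []~r fails at 0, so [][]~r is false at 1.
Satisfying worlds: none.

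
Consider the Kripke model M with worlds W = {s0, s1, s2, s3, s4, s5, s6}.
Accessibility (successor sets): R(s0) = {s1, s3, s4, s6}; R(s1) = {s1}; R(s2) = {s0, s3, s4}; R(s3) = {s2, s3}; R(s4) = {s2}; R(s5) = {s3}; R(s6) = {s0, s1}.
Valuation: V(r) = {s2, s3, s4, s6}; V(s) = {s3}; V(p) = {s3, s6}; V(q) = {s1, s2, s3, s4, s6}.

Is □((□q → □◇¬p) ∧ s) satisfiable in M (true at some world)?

Recall that □ψ holds at a world iff ψ holds at every accessible world, and ◇ψ holds iff ψ holds at some accessible world.
Let φ = □((□q → □◇¬p) ∧ s). Evaluate φ at each world:
  s0 (successors {s1, s3, s4, s6}): φ is false.
  s1 (successors {s1}): φ is false.
  s2 (successors {s0, s3, s4}): φ is false.
  s3 (successors {s2, s3}): φ is false.
  s4 (successors {s2}): φ is false.
  s5 (successors {s3}): φ is true.
  s6 (successors {s0, s1}): φ is false.
Detail at s5 (witness):
  At s5: □((□q → □◇¬p) ∧ s) requires (□q → □◇¬p) ∧ s at every successor {s3}.
      At s3: □q → □◇¬p is true, s is true, so (□q → □◇¬p) ∧ s is true.
  So □((□q → □◇¬p) ∧ s) is true at s5.

Yes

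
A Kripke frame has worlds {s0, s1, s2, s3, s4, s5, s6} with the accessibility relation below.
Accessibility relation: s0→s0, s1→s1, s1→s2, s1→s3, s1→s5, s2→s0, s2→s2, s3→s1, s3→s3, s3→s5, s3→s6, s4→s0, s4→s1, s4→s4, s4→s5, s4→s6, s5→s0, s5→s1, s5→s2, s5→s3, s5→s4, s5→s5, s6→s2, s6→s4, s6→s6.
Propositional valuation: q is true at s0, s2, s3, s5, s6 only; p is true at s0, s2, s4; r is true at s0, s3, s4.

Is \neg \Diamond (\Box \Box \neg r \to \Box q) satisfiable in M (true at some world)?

No

Let φ = \neg \Diamond (\Box \Box \neg r \to \Box q). Evaluate φ at each world:
  s0 (successors {s0}): φ is false.
  s1 (successors {s1, s2, s3, s5}): φ is false.
  s2 (successors {s0, s2}): φ is false.
  s3 (successors {s1, s3, s5, s6}): φ is false.
  s4 (successors {s0, s1, s4, s5, s6}): φ is false.
  s5 (successors {s0, s1, s2, s3, s4, s5}): φ is false.
  s6 (successors {s2, s4, s6}): φ is false.
For instance, at s3:
  At s3: \Diamond (\Box \Box \neg r \to \Box q) is true, so \neg \Diamond (\Box \Box \neg r \to \Box q) is false.
    At s3: \Diamond (\Box \Box \neg r \to \Box q) requires \Box \Box \neg r \to \Box q at some successor in {s1, s3, s5, s6}.
      \Box \Box \neg r \to \Box q holds at s1, so \Diamond (\Box \Box \neg r \to \Box q) is true at s3.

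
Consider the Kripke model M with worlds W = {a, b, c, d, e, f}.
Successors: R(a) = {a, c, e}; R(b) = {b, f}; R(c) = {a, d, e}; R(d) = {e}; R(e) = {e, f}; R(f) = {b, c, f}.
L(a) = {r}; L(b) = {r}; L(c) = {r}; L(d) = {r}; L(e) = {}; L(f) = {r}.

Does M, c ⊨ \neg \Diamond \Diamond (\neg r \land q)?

Yes

At c: \Diamond \Diamond (\neg r \land q) is false, so \neg \Diamond \Diamond (\neg r \land q) is true.
  At c: \Diamond \Diamond (\neg r \land q) requires \Diamond (\neg r \land q) at some successor in {a, d, e}.
    At a: \Diamond (\neg r \land q) is false.
    At d: \Diamond (\neg r \land q) is false.
    At e: \Diamond (\neg r \land q) is false.
  So \Diamond \Diamond (\neg r \land q) is false at c.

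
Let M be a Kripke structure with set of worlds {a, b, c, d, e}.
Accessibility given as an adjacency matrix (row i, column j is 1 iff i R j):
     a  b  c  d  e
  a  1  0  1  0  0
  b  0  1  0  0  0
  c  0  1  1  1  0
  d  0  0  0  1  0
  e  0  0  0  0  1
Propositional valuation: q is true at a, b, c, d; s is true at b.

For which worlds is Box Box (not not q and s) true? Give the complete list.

b

Recall that Box ψ holds at a world iff ψ holds at every accessible world, and Dia ψ holds iff ψ holds at some accessible world.
Let φ = Box Box (not not q and s). Evaluate φ at each world:
  a (successors {a, c}): φ is false.
  b (successors {b}): φ is true.
  c (successors {b, c, d}): φ is false.
  d (successors {d}): φ is false.
  e (successors {e}): φ is false.
For instance, at a:
  At a: Box Box (not not q and s) requires Box (not not q and s) at every successor {a, c}.
    Box (not not q and s) fails at a, so Box Box (not not q and s) is false at a.
      At a: Box (not not q and s) requires not not q and s at every successor {a, c}.
        not not q and s fails at a, so Box (not not q and s) is false at a.
Satisfying worlds: {b}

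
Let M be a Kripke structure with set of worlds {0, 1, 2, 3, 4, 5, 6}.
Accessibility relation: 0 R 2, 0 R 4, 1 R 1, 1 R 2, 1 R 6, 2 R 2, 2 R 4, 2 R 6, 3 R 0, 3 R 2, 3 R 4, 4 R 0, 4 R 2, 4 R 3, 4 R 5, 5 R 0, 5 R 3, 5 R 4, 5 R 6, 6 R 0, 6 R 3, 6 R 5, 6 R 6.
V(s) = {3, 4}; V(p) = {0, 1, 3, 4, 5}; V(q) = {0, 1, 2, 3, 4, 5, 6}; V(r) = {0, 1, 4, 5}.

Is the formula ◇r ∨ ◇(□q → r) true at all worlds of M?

Yes

Let φ = ◇r ∨ ◇(□q → r). Evaluate φ at each world:
  0 (successors {2, 4}): φ is true.
  1 (successors {1, 2, 6}): φ is true.
  2 (successors {2, 4, 6}): φ is true.
  3 (successors {0, 2, 4}): φ is true.
  4 (successors {0, 2, 3, 5}): φ is true.
  5 (successors {0, 3, 4, 6}): φ is true.
  6 (successors {0, 3, 5, 6}): φ is true.
For instance, at 1:
  At 1: ◇r is true, ◇(□q → r) is true, so ◇r ∨ ◇(□q → r) is true.
    At 1: ◇r requires r at some successor in {1, 2, 6}.
      r holds at 1, so ◇r is true at 1.
    At 1: ◇(□q → r) requires □q → r at some successor in {1, 2, 6}.
      □q → r holds at 1, so ◇(□q → r) is true at 1.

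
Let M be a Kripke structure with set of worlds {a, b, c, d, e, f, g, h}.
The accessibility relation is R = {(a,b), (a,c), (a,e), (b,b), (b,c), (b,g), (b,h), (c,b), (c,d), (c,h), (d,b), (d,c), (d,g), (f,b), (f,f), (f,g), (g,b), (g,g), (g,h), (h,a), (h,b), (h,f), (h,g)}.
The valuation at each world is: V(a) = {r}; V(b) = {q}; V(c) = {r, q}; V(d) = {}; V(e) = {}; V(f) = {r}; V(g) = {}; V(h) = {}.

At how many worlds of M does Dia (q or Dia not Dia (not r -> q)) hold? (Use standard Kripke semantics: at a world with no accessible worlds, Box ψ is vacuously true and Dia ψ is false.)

Recall that Dia ψ holds at a world iff ψ holds at some accessible world.
Let φ = Dia (q or Dia not Dia (not r -> q)). Evaluate φ at each world:
  a (successors {b, c, e}): φ is true.
  b (successors {b, c, g, h}): φ is true.
  c (successors {b, d, h}): φ is true.
  d (successors {b, c, g}): φ is true.
  e (successors ∅): φ is false.
  f (successors {b, f, g}): φ is true.
  g (successors {b, g, h}): φ is true.
  h (successors {a, b, f, g}): φ is true.
For instance, at h:
  At h: Dia (q or Dia not Dia (not r -> q)) requires q or Dia not Dia (not r -> q) at some successor in {a, b, f, g}.
    q or Dia not Dia (not r -> q) holds at a, so Dia (q or Dia not Dia (not r -> q)) is true at h.
      At a: q is false, Dia not Dia (not r -> q) is true, so q or Dia not Dia (not r -> q) is true.
Satisfying worlds: {a, b, c, d, f, g, h}

7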